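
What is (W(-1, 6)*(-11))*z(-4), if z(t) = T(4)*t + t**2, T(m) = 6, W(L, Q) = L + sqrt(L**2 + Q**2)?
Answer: -88 + 88*sqrt(37) ≈ 447.28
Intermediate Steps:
z(t) = t**2 + 6*t (z(t) = 6*t + t**2 = t**2 + 6*t)
(W(-1, 6)*(-11))*z(-4) = ((-1 + sqrt((-1)**2 + 6**2))*(-11))*(-4*(6 - 4)) = ((-1 + sqrt(1 + 36))*(-11))*(-4*2) = ((-1 + sqrt(37))*(-11))*(-8) = (11 - 11*sqrt(37))*(-8) = -88 + 88*sqrt(37)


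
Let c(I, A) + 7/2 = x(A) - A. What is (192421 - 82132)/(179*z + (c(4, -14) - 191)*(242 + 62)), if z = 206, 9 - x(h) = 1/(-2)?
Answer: -110289/15110 ≈ -7.2991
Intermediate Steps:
x(h) = 19/2 (x(h) = 9 - 1/(-2) = 9 - (-1)/2 = 9 - 1*(-½) = 9 + ½ = 19/2)
c(I, A) = 6 - A (c(I, A) = -7/2 + (19/2 - A) = 6 - A)
(192421 - 82132)/(179*z + (c(4, -14) - 191)*(242 + 62)) = (192421 - 82132)/(179*206 + ((6 - 1*(-14)) - 191)*(242 + 62)) = 110289/(36874 + ((6 + 14) - 191)*304) = 110289/(36874 + (20 - 191)*304) = 110289/(36874 - 171*304) = 110289/(36874 - 51984) = 110289/(-15110) = 110289*(-1/15110) = -110289/15110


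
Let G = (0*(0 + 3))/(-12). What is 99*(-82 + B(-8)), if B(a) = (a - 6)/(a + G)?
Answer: -31779/4 ≈ -7944.8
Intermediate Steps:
G = 0 (G = (0*3)*(-1/12) = 0*(-1/12) = 0)
B(a) = (-6 + a)/a (B(a) = (a - 6)/(a + 0) = (-6 + a)/a)
99*(-82 + B(-8)) = 99*(-82 + (-6 - 8)/(-8)) = 99*(-82 - ⅛*(-14)) = 99*(-82 + 7/4) = 99*(-321/4) = -31779/4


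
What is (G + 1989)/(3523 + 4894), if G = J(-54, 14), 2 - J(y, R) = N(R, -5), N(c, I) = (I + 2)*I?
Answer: 104/443 ≈ 0.23476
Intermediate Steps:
N(c, I) = I*(2 + I) (N(c, I) = (2 + I)*I = I*(2 + I))
J(y, R) = -13 (J(y, R) = 2 - (-5)*(2 - 5) = 2 - (-5)*(-3) = 2 - 1*15 = 2 - 15 = -13)
G = -13
(G + 1989)/(3523 + 4894) = (-13 + 1989)/(3523 + 4894) = 1976/8417 = 1976*(1/8417) = 104/443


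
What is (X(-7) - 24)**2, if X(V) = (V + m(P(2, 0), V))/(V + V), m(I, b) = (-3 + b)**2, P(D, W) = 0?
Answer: 184041/196 ≈ 938.98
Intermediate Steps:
X(V) = (V + (-3 + V)**2)/(2*V) (X(V) = (V + (-3 + V)**2)/(V + V) = (V + (-3 + V)**2)/((2*V)) = (V + (-3 + V)**2)*(1/(2*V)) = (V + (-3 + V)**2)/(2*V))
(X(-7) - 24)**2 = ((1/2)*(-7 + (-3 - 7)**2)/(-7) - 24)**2 = ((1/2)*(-1/7)*(-7 + (-10)**2) - 24)**2 = ((1/2)*(-1/7)*(-7 + 100) - 24)**2 = ((1/2)*(-1/7)*93 - 24)**2 = (-93/14 - 24)**2 = (-429/14)**2 = 184041/196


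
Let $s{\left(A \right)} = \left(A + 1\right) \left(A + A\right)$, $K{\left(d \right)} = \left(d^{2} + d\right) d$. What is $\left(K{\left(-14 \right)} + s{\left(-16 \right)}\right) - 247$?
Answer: $-2315$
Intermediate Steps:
$K{\left(d \right)} = d \left(d + d^{2}\right)$ ($K{\left(d \right)} = \left(d + d^{2}\right) d = d \left(d + d^{2}\right)$)
$s{\left(A \right)} = 2 A \left(1 + A\right)$ ($s{\left(A \right)} = \left(1 + A\right) 2 A = 2 A \left(1 + A\right)$)
$\left(K{\left(-14 \right)} + s{\left(-16 \right)}\right) - 247 = \left(\left(-14\right)^{2} \left(1 - 14\right) + 2 \left(-16\right) \left(1 - 16\right)\right) - 247 = \left(196 \left(-13\right) + 2 \left(-16\right) \left(-15\right)\right) - 247 = \left(-2548 + 480\right) - 247 = -2068 - 247 = -2315$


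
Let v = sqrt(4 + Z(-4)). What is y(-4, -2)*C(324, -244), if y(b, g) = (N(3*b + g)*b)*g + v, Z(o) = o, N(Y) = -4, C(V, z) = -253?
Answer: 8096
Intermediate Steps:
v = 0 (v = sqrt(4 - 4) = sqrt(0) = 0)
y(b, g) = -4*b*g (y(b, g) = (-4*b)*g + 0 = -4*b*g + 0 = -4*b*g)
y(-4, -2)*C(324, -244) = -4*(-4)*(-2)*(-253) = -32*(-253) = 8096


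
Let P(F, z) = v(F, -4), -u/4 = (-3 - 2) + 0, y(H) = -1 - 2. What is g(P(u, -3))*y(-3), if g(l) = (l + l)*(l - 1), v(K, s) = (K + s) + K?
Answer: -7560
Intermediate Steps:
y(H) = -3
u = 20 (u = -4*((-3 - 2) + 0) = -4*(-5 + 0) = -4*(-5) = 20)
v(K, s) = s + 2*K
P(F, z) = -4 + 2*F
g(l) = 2*l*(-1 + l) (g(l) = (2*l)*(-1 + l) = 2*l*(-1 + l))
g(P(u, -3))*y(-3) = (2*(-4 + 2*20)*(-1 + (-4 + 2*20)))*(-3) = (2*(-4 + 40)*(-1 + (-4 + 40)))*(-3) = (2*36*(-1 + 36))*(-3) = (2*36*35)*(-3) = 2520*(-3) = -7560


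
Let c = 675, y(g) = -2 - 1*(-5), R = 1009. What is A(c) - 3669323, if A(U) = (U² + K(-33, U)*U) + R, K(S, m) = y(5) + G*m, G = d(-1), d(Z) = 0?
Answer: -3210664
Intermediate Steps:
y(g) = 3 (y(g) = -2 + 5 = 3)
G = 0
K(S, m) = 3 (K(S, m) = 3 + 0*m = 3 + 0 = 3)
A(U) = 1009 + U² + 3*U (A(U) = (U² + 3*U) + 1009 = 1009 + U² + 3*U)
A(c) - 3669323 = (1009 + 675² + 3*675) - 3669323 = (1009 + 455625 + 2025) - 3669323 = 458659 - 3669323 = -3210664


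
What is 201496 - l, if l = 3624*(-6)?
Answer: 223240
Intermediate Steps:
l = -21744
201496 - l = 201496 - 1*(-21744) = 201496 + 21744 = 223240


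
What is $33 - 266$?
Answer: $-233$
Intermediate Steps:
$33 - 266 = -233$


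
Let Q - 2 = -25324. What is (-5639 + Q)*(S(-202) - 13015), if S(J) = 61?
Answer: 401068794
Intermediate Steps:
Q = -25322 (Q = 2 - 25324 = -25322)
(-5639 + Q)*(S(-202) - 13015) = (-5639 - 25322)*(61 - 13015) = -30961*(-12954) = 401068794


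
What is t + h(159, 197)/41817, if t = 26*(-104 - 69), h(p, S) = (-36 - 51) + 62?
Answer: -188092891/41817 ≈ -4498.0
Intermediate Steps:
h(p, S) = -25 (h(p, S) = -87 + 62 = -25)
t = -4498 (t = 26*(-173) = -4498)
t + h(159, 197)/41817 = -4498 - 25/41817 = -188092891/41817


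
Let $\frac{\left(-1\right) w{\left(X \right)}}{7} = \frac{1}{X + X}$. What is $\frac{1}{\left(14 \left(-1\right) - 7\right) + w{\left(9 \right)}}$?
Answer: $- \frac{18}{385} \approx -0.046753$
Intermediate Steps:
$w{\left(X \right)} = - \frac{7}{2 X}$ ($w{\left(X \right)} = - \frac{7}{X + X} = - \frac{7}{2 X}$)
$\frac{1}{\left(14 \left(-1\right) - 7\right) + w{\left(9 \right)}} = \frac{1}{\left(14 \left(-1\right) - 7\right) - \frac{7}{2 \cdot 9}} = \frac{1}{\left(-14 - 7\right) - \frac{7}{18}} = \frac{1}{-21 - \frac{7}{18}} = \frac{1}{- \frac{385}{18}} = - \frac{18}{385}$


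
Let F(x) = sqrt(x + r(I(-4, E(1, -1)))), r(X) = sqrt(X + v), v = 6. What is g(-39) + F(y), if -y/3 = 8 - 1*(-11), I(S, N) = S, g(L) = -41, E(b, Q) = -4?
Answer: -41 + I*sqrt(57 - sqrt(2)) ≈ -41.0 + 7.4556*I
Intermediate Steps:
y = -57 (y = -3*(8 - 1*(-11)) = -3*(8 + 11) = -3*19 = -57)
r(X) = sqrt(6 + X) (r(X) = sqrt(X + 6) = sqrt(6 + X))
F(x) = sqrt(x + sqrt(2)) (F(x) = sqrt(x + sqrt(6 - 4)) = sqrt(x + sqrt(2)))
g(-39) + F(y) = -41 + sqrt(-57 + sqrt(2))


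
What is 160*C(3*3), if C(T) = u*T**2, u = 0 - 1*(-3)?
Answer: 38880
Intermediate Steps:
u = 3 (u = 0 + 3 = 3)
C(T) = 3*T**2
160*C(3*3) = 160*(3*(3*3)**2) = 160*(3*9**2) = 160*(3*81) = 160*243 = 38880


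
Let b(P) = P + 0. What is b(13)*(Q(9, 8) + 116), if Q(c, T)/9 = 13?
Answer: 3029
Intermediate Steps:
Q(c, T) = 117 (Q(c, T) = 9*13 = 117)
b(P) = P
b(13)*(Q(9, 8) + 116) = 13*(117 + 116) = 13*233 = 3029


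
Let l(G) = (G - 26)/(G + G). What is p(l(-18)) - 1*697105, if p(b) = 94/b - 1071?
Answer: -7679090/11 ≈ -6.9810e+5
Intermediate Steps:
l(G) = (-26 + G)/(2*G) (l(G) = (-26 + G)/((2*G)) = (-26 + G)*(1/(2*G)) = (-26 + G)/(2*G))
p(b) = -1071 + 94/b
p(l(-18)) - 1*697105 = (-1071 + 94/(((½)*(-26 - 18)/(-18)))) - 1*697105 = (-1071 + 94/(((½)*(-1/18)*(-44)))) - 697105 = (-1071 + 94/(11/9)) - 697105 = (-1071 + 94*(9/11)) - 697105 = (-1071 + 846/11) - 697105 = -10935/11 - 697105 = -7679090/11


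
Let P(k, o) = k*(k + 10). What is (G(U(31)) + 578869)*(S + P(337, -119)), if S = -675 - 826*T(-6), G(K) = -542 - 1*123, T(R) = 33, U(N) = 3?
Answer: 51463625224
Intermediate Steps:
P(k, o) = k*(10 + k)
G(K) = -665 (G(K) = -542 - 123 = -665)
S = -27933 (S = -675 - 826*33 = -675 - 27258 = -27933)
(G(U(31)) + 578869)*(S + P(337, -119)) = (-665 + 578869)*(-27933 + 337*(10 + 337)) = 578204*(-27933 + 337*347) = 578204*(-27933 + 116939) = 578204*89006 = 51463625224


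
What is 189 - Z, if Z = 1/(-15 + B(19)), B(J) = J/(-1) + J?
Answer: 2836/15 ≈ 189.07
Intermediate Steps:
B(J) = 0 (B(J) = J*(-1) + J = -J + J = 0)
Z = -1/15 (Z = 1/(-15 + 0) = 1/(-15) = -1/15 ≈ -0.066667)
189 - Z = 189 - 1*(-1/15) = 189 + 1/15 = 2836/15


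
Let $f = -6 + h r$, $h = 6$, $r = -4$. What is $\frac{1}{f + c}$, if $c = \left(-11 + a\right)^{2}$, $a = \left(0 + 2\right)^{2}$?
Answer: $\frac{1}{19} \approx 0.052632$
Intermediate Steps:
$a = 4$ ($a = 2^{2} = 4$)
$c = 49$ ($c = \left(-11 + 4\right)^{2} = \left(-7\right)^{2} = 49$)
$f = -30$ ($f = -6 + 6 \left(-4\right) = -6 - 24 = -30$)
$\frac{1}{f + c} = \frac{1}{-30 + 49} = \frac{1}{19}$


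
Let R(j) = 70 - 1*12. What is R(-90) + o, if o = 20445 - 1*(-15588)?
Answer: 36091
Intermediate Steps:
R(j) = 58 (R(j) = 70 - 12 = 58)
o = 36033 (o = 20445 + 15588 = 36033)
R(-90) + o = 58 + 36033 = 36091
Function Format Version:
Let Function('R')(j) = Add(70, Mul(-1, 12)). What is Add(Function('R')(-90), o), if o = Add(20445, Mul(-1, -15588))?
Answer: 36091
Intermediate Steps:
Function('R')(j) = 58 (Function('R')(j) = Add(70, -12) = 58)
o = 36033 (o = Add(20445, 15588) = 36033)
Add(Function('R')(-90), o) = Add(58, 36033) = 36091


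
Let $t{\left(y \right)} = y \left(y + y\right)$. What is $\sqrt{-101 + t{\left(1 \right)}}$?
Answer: $3 i \sqrt{11} \approx 9.9499 i$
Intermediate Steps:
$t{\left(y \right)} = 2 y^{2}$ ($t{\left(y \right)} = y 2 y = 2 y^{2}$)
$\sqrt{-101 + t{\left(1 \right)}} = \sqrt{-101 + 2 \cdot 1^{2}} = \sqrt{-101 + 2 \cdot 1} = \sqrt{-101 + 2} = \sqrt{-99} = 3 i \sqrt{11}$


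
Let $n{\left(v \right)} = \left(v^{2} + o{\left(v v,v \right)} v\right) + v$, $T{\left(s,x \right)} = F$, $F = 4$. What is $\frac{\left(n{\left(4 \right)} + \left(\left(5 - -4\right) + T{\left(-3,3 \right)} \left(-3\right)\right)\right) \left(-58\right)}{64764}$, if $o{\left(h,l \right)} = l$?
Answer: $- \frac{319}{10794} \approx -0.029553$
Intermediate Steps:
$T{\left(s,x \right)} = 4$
$n{\left(v \right)} = v + 2 v^{2}$ ($n{\left(v \right)} = \left(v^{2} + v v\right) + v = \left(v^{2} + v^{2}\right) + v = 2 v^{2} + v = v + 2 v^{2}$)
$\frac{\left(n{\left(4 \right)} + \left(\left(5 - -4\right) + T{\left(-3,3 \right)} \left(-3\right)\right)\right) \left(-58\right)}{64764} = \frac{\left(4 \left(1 + 2 \cdot 4\right) + \left(\left(5 - -4\right) + 4 \left(-3\right)\right)\right) \left(-58\right)}{64764} = \left(4 \left(1 + 8\right) + \left(\left(5 + 4\right) - 12\right)\right) \left(-58\right) \frac{1}{64764} = \left(4 \cdot 9 + \left(9 - 12\right)\right) \left(-58\right) \frac{1}{64764} = \left(36 - 3\right) \left(-58\right) \frac{1}{64764} = 33 \left(-58\right) \frac{1}{64764} = \left(-1914\right) \frac{1}{64764} = - \frac{319}{10794}$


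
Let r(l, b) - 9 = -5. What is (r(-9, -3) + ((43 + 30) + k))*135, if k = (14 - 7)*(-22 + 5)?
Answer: -5670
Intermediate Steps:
r(l, b) = 4 (r(l, b) = 9 - 5 = 4)
k = -119 (k = 7*(-17) = -119)
(r(-9, -3) + ((43 + 30) + k))*135 = (4 + ((43 + 30) - 119))*135 = (4 + (73 - 119))*135 = (4 - 46)*135 = -42*135 = -5670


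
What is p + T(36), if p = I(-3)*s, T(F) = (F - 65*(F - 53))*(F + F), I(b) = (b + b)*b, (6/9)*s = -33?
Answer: 81261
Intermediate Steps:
s = -99/2 (s = (3/2)*(-33) = -99/2 ≈ -49.500)
I(b) = 2*b**2 (I(b) = (2*b)*b = 2*b**2)
T(F) = 2*F*(3445 - 64*F) (T(F) = (F - 65*(-53 + F))*(2*F) = (F + (3445 - 65*F))*(2*F) = (3445 - 64*F)*(2*F) = 2*F*(3445 - 64*F))
p = -891 (p = (2*(-3)**2)*(-99/2) = (2*9)*(-99/2) = 18*(-99/2) = -891)
p + T(36) = -891 + 2*36*(3445 - 64*36) = -891 + 2*36*(3445 - 2304) = -891 + 2*36*1141 = -891 + 82152 = 81261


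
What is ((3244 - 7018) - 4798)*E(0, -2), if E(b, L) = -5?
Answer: 42860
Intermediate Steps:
((3244 - 7018) - 4798)*E(0, -2) = ((3244 - 7018) - 4798)*(-5) = (-3774 - 4798)*(-5) = -8572*(-5) = 42860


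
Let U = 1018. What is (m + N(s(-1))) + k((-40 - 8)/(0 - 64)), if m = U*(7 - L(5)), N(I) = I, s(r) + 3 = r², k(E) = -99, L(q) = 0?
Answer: 7025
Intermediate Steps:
s(r) = -3 + r²
m = 7126 (m = 1018*(7 - 1*0) = 1018*(7 + 0) = 1018*7 = 7126)
(m + N(s(-1))) + k((-40 - 8)/(0 - 64)) = (7126 + (-3 + (-1)²)) - 99 = (7126 + (-3 + 1)) - 99 = (7126 - 2) - 99 = 7124 - 99 = 7025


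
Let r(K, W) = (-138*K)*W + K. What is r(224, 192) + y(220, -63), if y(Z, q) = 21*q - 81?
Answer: -5936284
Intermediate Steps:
y(Z, q) = -81 + 21*q
r(K, W) = K - 138*K*W (r(K, W) = -138*K*W + K = K - 138*K*W)
r(224, 192) + y(220, -63) = 224*(1 - 138*192) + (-81 + 21*(-63)) = 224*(1 - 26496) + (-81 - 1323) = 224*(-26495) - 1404 = -5934880 - 1404 = -5936284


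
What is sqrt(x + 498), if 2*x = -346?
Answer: 5*sqrt(13) ≈ 18.028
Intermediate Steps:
x = -173 (x = (1/2)*(-346) = -173)
sqrt(x + 498) = sqrt(-173 + 498) = sqrt(325) = 5*sqrt(13)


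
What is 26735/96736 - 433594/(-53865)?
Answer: 6197747137/744383520 ≈ 8.3260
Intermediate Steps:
26735/96736 - 433594/(-53865) = 26735*(1/96736) - 433594*(-1/53865) = 26735/96736 + 61942/7695 = 6197747137/744383520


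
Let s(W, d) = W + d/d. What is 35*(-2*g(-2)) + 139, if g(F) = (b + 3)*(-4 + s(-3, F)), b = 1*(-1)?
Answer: 979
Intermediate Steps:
s(W, d) = 1 + W (s(W, d) = W + 1 = 1 + W)
b = -1
g(F) = -12 (g(F) = (-1 + 3)*(-4 + (1 - 3)) = 2*(-4 - 2) = 2*(-6) = -12)
35*(-2*g(-2)) + 139 = 35*(-2*(-12)) + 139 = 35*24 + 139 = 840 + 139 = 979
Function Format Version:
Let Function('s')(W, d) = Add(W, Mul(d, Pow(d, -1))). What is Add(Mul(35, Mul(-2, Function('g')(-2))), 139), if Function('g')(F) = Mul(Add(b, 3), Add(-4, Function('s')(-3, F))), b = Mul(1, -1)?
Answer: 979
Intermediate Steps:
Function('s')(W, d) = Add(1, W) (Function('s')(W, d) = Add(W, 1) = Add(1, W))
b = -1
Function('g')(F) = -12 (Function('g')(F) = Mul(Add(-1, 3), Add(-4, Add(1, -3))) = Mul(2, Add(-4, -2)) = Mul(2, -6) = -12)
Add(Mul(35, Mul(-2, Function('g')(-2))), 139) = Add(Mul(35, Mul(-2, -12)), 139) = Add(Mul(35, 24), 139) = Add(840, 139) = 979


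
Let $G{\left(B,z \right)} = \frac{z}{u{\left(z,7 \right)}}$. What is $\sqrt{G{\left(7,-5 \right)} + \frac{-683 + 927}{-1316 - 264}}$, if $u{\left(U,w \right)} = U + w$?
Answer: $\frac{3 i \sqrt{184070}}{790} \approx 1.6292 i$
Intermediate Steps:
$G{\left(B,z \right)} = \frac{z}{7 + z}$ ($G{\left(B,z \right)} = \frac{z}{z + 7} = \frac{z}{7 + z}$)
$\sqrt{G{\left(7,-5 \right)} + \frac{-683 + 927}{-1316 - 264}} = \sqrt{- \frac{5}{7 - 5} + \frac{-683 + 927}{-1316 - 264}} = \sqrt{- \frac{5}{2} + \frac{244}{-1580}} = \sqrt{\left(-5\right) \frac{1}{2} + 244 \left(- \frac{1}{1580}\right)} = \sqrt{- \frac{5}{2} - \frac{61}{395}} = \sqrt{- \frac{2097}{790}} = \frac{3 i \sqrt{184070}}{790}$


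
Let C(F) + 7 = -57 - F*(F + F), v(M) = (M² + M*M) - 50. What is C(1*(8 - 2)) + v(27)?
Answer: 1272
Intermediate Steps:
v(M) = -50 + 2*M² (v(M) = (M² + M²) - 50 = 2*M² - 50 = -50 + 2*M²)
C(F) = -64 - 2*F² (C(F) = -7 + (-57 - F*(F + F)) = -7 + (-57 - F*2*F) = -7 + (-57 - 2*F²) = -64 - 2*F²)
C(1*(8 - 2)) + v(27) = (-64 - 2*(8 - 2)²) + (-50 + 2*27²) = (-64 - 2*(1*6)²) + (-50 + 2*729) = (-64 - 2*6²) + (-50 + 1458) = (-64 - 2*36) + 1408 = (-64 - 72) + 1408 = -136 + 1408 = 1272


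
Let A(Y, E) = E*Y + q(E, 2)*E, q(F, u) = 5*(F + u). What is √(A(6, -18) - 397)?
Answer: √935 ≈ 30.578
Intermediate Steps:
q(F, u) = 5*F + 5*u
A(Y, E) = E*Y + E*(10 + 5*E) (A(Y, E) = E*Y + (5*E + 5*2)*E = E*Y + (5*E + 10)*E = E*Y + (10 + 5*E)*E = E*Y + E*(10 + 5*E))
√(A(6, -18) - 397) = √(-18*(10 + 6 + 5*(-18)) - 397) = √(-18*(10 + 6 - 90) - 397) = √(-18*(-74) - 397) = √(1332 - 397) = √935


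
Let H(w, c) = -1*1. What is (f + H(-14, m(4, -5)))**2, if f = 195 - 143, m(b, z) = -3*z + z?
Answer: 2601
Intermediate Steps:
m(b, z) = -2*z
H(w, c) = -1
f = 52
(f + H(-14, m(4, -5)))**2 = (52 - 1)**2 = 51**2 = 2601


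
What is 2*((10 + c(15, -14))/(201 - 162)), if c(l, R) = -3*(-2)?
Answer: 32/39 ≈ 0.82051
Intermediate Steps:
c(l, R) = 6
2*((10 + c(15, -14))/(201 - 162)) = 2*((10 + 6)/(201 - 162)) = 2*(16/39) = 32/39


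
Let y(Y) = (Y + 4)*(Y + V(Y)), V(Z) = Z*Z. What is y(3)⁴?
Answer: 49787136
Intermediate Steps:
V(Z) = Z²
y(Y) = (4 + Y)*(Y + Y²) (y(Y) = (Y + 4)*(Y + Y²) = (4 + Y)*(Y + Y²))
y(3)⁴ = (3*(4 + 3² + 5*3))⁴ = (3*(4 + 9 + 15))⁴ = (3*28)⁴ = 84⁴ = 49787136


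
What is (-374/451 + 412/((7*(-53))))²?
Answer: 870604036/231374521 ≈ 3.7627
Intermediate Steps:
(-374/451 + 412/((7*(-53))))² = (-374*1/451 + 412/(-371))² = (-34/41 + 412*(-1/371))² = (-34/41 - 412/371)² = (-29506/15211)² = 870604036/231374521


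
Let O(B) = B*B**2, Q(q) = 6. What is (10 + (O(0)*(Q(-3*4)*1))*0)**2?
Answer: 100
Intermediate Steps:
O(B) = B**3
(10 + (O(0)*(Q(-3*4)*1))*0)**2 = (10 + (0**3*(6*1))*0)**2 = (10 + (0*6)*0)**2 = (10 + 0*0)**2 = (10 + 0)**2 = 10**2 = 100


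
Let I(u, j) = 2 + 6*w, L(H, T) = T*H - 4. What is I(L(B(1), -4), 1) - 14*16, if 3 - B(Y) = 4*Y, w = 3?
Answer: -204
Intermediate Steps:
B(Y) = 3 - 4*Y
L(H, T) = -4 + H*T (L(H, T) = H*T - 4 = -4 + H*T)
I(u, j) = 20 (I(u, j) = 2 + 6*3 = 2 + 18 = 20)
I(L(B(1), -4), 1) - 14*16 = 20 - 14*16 = 20 - 224 = -204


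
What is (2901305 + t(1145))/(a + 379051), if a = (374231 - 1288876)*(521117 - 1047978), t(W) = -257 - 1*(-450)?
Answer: 483583/80315193066 ≈ 6.0211e-6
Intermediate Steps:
t(W) = 193 (t(W) = -257 + 450 = 193)
a = 481890779345 (a = -914645*(-526861) = 481890779345)
(2901305 + t(1145))/(a + 379051) = (2901305 + 193)/(481890779345 + 379051) = 2901498/481891158396 = 2901498*(1/481891158396) = 483583/80315193066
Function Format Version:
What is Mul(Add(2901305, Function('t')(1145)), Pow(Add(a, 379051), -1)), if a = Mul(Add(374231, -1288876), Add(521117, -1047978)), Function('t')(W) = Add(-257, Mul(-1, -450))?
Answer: Rational(483583, 80315193066) ≈ 6.0211e-6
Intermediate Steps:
Function('t')(W) = 193 (Function('t')(W) = Add(-257, 450) = 193)
a = 481890779345 (a = Mul(-914645, -526861) = 481890779345)
Mul(Add(2901305, Function('t')(1145)), Pow(Add(a, 379051), -1)) = Mul(Add(2901305, 193), Pow(Add(481890779345, 379051), -1)) = Mul(2901498, Pow(481891158396, -1)) = Mul(2901498, Rational(1, 481891158396)) = Rational(483583, 80315193066)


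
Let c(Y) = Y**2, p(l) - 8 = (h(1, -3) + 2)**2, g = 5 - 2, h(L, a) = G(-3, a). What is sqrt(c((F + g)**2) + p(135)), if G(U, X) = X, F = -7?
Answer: sqrt(265) ≈ 16.279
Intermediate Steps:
h(L, a) = a
g = 3
p(l) = 9 (p(l) = 8 + (-3 + 2)**2 = 8 + (-1)**2 = 8 + 1 = 9)
sqrt(c((F + g)**2) + p(135)) = sqrt(((-7 + 3)**2)**2 + 9) = sqrt(((-4)**2)**2 + 9) = sqrt(16**2 + 9) = sqrt(256 + 9) = sqrt(265)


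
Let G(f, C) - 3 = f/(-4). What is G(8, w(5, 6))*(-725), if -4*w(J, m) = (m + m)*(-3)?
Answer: -725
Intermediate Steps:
w(J, m) = 3*m/2 (w(J, m) = -(m + m)*(-3)/4 = -2*m*(-3)/4 = -(-3)*m/2 = 3*m/2)
G(f, C) = 3 - f/4 (G(f, C) = 3 + f/(-4) = 3 + f*(-1/4) = 3 - f/4)
G(8, w(5, 6))*(-725) = (3 - 1/4*8)*(-725) = (3 - 2)*(-725) = 1*(-725) = -725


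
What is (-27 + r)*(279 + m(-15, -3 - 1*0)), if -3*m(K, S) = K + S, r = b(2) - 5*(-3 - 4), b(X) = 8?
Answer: 4560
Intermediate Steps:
r = 43 (r = 8 - 5*(-3 - 4) = 8 - 5*(-7) = 8 - 1*(-35) = 8 + 35 = 43)
m(K, S) = -K/3 - S/3 (m(K, S) = -(K + S)/3 = -K/3 - S/3)
(-27 + r)*(279 + m(-15, -3 - 1*0)) = (-27 + 43)*(279 + (-1/3*(-15) - (-3 - 1*0)/3)) = 16*(279 + (5 - (-3 + 0)/3)) = 16*(279 + (5 - 1/3*(-3))) = 16*(279 + (5 + 1)) = 16*(279 + 6) = 16*285 = 4560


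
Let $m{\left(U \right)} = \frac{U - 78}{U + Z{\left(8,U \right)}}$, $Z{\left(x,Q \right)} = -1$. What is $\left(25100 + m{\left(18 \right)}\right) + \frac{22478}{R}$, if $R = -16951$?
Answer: $\frac{7231592514}{288167} \approx 25095.0$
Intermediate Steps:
$m{\left(U \right)} = \frac{-78 + U}{-1 + U}$ ($m{\left(U \right)} = \frac{U - 78}{U - 1} = \frac{-78 + U}{-1 + U}$)
$\left(25100 + m{\left(18 \right)}\right) + \frac{22478}{R} = \left(25100 + \frac{-78 + 18}{-1 + 18}\right) + \frac{22478}{-16951} = \left(25100 + \frac{1}{17} \left(-60\right)\right) + 22478 \left(- \frac{1}{16951}\right) = \left(25100 + \frac{1}{17} \left(-60\right)\right) - \frac{22478}{16951} = \left(25100 - \frac{60}{17}\right) - \frac{22478}{16951} = \frac{426640}{17} - \frac{22478}{16951} = \frac{7231592514}{288167}$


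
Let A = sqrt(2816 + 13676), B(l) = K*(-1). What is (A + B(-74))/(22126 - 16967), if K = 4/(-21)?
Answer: 4/108339 + 2*sqrt(4123)/5159 ≈ 0.024930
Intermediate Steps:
K = -4/21 (K = 4*(-1/21) = -4/21 ≈ -0.19048)
B(l) = 4/21 (B(l) = -4/21*(-1) = 4/21)
A = 2*sqrt(4123) (A = sqrt(16492) = 2*sqrt(4123) ≈ 128.42)
(A + B(-74))/(22126 - 16967) = (2*sqrt(4123) + 4/21)/(22126 - 16967) = (4/21 + 2*sqrt(4123))/5159 = (4/21 + 2*sqrt(4123))*(1/5159) = 4/108339 + 2*sqrt(4123)/5159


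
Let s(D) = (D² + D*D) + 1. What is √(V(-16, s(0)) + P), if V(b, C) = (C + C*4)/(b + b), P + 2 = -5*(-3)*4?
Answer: √3702/8 ≈ 7.6055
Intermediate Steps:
P = 58 (P = -2 - 5*(-3)*4 = -2 + 15*4 = -2 + 60 = 58)
s(D) = 1 + 2*D² (s(D) = (D² + D²) + 1 = 2*D² + 1 = 1 + 2*D²)
V(b, C) = 5*C/(2*b) (V(b, C) = (C + 4*C)/((2*b)) = (5*C)*(1/(2*b)) = 5*C/(2*b))
√(V(-16, s(0)) + P) = √((5/2)*(1 + 2*0²)/(-16) + 58) = √((5/2)*(1 + 2*0)*(-1/16) + 58) = √((5/2)*(1 + 0)*(-1/16) + 58) = √((5/2)*1*(-1/16) + 58) = √(-5/32 + 58) = √(1851/32) = √3702/8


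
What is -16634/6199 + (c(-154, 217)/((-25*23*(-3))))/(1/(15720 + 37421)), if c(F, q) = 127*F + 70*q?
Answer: -479646626454/3564425 ≈ -1.3457e+5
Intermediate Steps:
c(F, q) = 70*q + 127*F
-16634/6199 + (c(-154, 217)/((-25*23*(-3))))/(1/(15720 + 37421)) = -16634/6199 + ((70*217 + 127*(-154))/((-25*23*(-3))))/(1/(15720 + 37421)) = -16634*1/6199 + ((15190 - 19558)/((-575*(-3))))/(1/53141) = -16634/6199 + (-4368/1725)/(1/53141) = -16634/6199 - 4368*1/1725*53141 = -16634/6199 - 1456/575*53141 = -16634/6199 - 77373296/575 = -479646626454/3564425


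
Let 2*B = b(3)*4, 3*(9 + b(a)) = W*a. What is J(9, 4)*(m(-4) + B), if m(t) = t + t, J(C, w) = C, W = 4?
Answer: -162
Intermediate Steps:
b(a) = -9 + 4*a/3 (b(a) = -9 + (4*a)/3 = -9 + 4*a/3)
m(t) = 2*t
B = -10 (B = ((-9 + (4/3)*3)*4)/2 = ((-9 + 4)*4)/2 = (-5*4)/2 = (½)*(-20) = -10)
J(9, 4)*(m(-4) + B) = 9*(2*(-4) - 10) = 9*(-8 - 10) = 9*(-18) = -162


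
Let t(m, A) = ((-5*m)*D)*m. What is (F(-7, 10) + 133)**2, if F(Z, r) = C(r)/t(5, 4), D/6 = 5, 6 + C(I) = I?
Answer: 62186893129/3515625 ≈ 17689.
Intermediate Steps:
C(I) = -6 + I
D = 30 (D = 6*5 = 30)
t(m, A) = -150*m**2 (t(m, A) = (-5*m*30)*m = (-150*m)*m = -150*m**2)
F(Z, r) = 1/625 - r/3750 (F(Z, r) = (-6 + r)/((-150*5**2)) = (-6 + r)/((-150*25)) = (-6 + r)/(-3750) = (-6 + r)*(-1/3750) = 1/625 - r/3750)
(F(-7, 10) + 133)**2 = ((1/625 - 1/3750*10) + 133)**2 = ((1/625 - 1/375) + 133)**2 = (-2/1875 + 133)**2 = (249373/1875)**2 = 62186893129/3515625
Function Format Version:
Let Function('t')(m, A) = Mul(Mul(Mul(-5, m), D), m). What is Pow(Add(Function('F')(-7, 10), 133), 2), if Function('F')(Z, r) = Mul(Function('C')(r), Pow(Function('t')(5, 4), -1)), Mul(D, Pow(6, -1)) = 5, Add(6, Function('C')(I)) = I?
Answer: Rational(62186893129, 3515625) ≈ 17689.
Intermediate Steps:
Function('C')(I) = Add(-6, I)
D = 30 (D = Mul(6, 5) = 30)
Function('t')(m, A) = Mul(-150, Pow(m, 2)) (Function('t')(m, A) = Mul(Mul(Mul(-5, m), 30), m) = Mul(Mul(-150, m), m) = Mul(-150, Pow(m, 2)))
Function('F')(Z, r) = Add(Rational(1, 625), Mul(Rational(-1, 3750), r)) (Function('F')(Z, r) = Mul(Add(-6, r), Pow(Mul(-150, Pow(5, 2)), -1)) = Mul(Add(-6, r), Pow(Mul(-150, 25), -1)) = Mul(Add(-6, r), Pow(-3750, -1)) = Mul(Add(-6, r), Rational(-1, 3750)) = Add(Rational(1, 625), Mul(Rational(-1, 3750), r)))
Pow(Add(Function('F')(-7, 10), 133), 2) = Pow(Add(Add(Rational(1, 625), Mul(Rational(-1, 3750), 10)), 133), 2) = Pow(Add(Add(Rational(1, 625), Rational(-1, 375)), 133), 2) = Pow(Add(Rational(-2, 1875), 133), 2) = Pow(Rational(249373, 1875), 2) = Rational(62186893129, 3515625)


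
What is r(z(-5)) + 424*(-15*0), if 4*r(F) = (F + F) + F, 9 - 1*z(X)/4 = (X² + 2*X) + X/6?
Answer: -31/2 ≈ -15.500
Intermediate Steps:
z(X) = 36 - 4*X² - 26*X/3 (z(X) = 36 - 4*((X² + 2*X) + X/6) = 36 - 4*(X² + 13*X/6) = 36 + (-4*X² - 26*X/3) = 36 - 4*X² - 26*X/3)
r(F) = 3*F/4 (r(F) = ((F + F) + F)/4 = (2*F + F)/4 = (3*F)/4 = 3*F/4)
r(z(-5)) + 424*(-15*0) = 3*(36 - 4*(-5)² - 26/3*(-5))/4 + 424*(-15*0) = 3*(36 - 4*25 + 130/3)/4 + 424*0 = 3*(36 - 100 + 130/3)/4 + 0 = (¾)*(-62/3) + 0 = -31/2 + 0 = -31/2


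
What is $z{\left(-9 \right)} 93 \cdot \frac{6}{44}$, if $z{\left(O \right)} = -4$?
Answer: $- \frac{558}{11} \approx -50.727$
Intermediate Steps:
$z{\left(-9 \right)} 93 \cdot \frac{6}{44} = \left(-4\right) 93 \cdot \frac{6}{44} = - 372 \cdot 6 \cdot \frac{1}{44} = \left(-372\right) \frac{3}{22} = - \frac{558}{11}$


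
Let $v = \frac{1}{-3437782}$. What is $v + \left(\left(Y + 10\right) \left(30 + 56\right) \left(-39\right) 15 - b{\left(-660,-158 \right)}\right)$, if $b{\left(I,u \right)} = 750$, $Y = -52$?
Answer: $\frac{7261523785139}{3437782} \approx 2.1123 \cdot 10^{6}$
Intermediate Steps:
$v = - \frac{1}{3437782} \approx -2.9089 \cdot 10^{-7}$
$v + \left(\left(Y + 10\right) \left(30 + 56\right) \left(-39\right) 15 - b{\left(-660,-158 \right)}\right) = - \frac{1}{3437782} - \left(750 - \left(-52 + 10\right) \left(30 + 56\right) \left(-39\right) 15\right) = - \frac{1}{3437782} - \left(750 - \left(-42\right) 86 \left(-39\right) 15\right) = - \frac{1}{3437782} - \left(750 - \left(-3612\right) \left(-39\right) 15\right) = - \frac{1}{3437782} + \left(140868 \cdot 15 - 750\right) = - \frac{1}{3437782} + \left(2113020 - 750\right) = - \frac{1}{3437782} + 2112270 = \frac{7261523785139}{3437782}$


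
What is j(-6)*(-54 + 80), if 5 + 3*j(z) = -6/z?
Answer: -104/3 ≈ -34.667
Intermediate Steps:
j(z) = -5/3 - 2/z (j(z) = -5/3 + (-6/z)/3 = -5/3 - 2/z)
j(-6)*(-54 + 80) = (-5/3 - 2/(-6))*(-54 + 80) = (-5/3 - 2*(-1/6))*26 = (-5/3 + 1/3)*26 = -4/3*26 = -104/3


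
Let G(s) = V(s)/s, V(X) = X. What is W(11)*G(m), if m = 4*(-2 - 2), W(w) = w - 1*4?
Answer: 7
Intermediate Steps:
W(w) = -4 + w (W(w) = w - 4 = -4 + w)
m = -16 (m = 4*(-4) = -16)
G(s) = 1 (G(s) = s/s = 1)
W(11)*G(m) = (-4 + 11)*1 = 7*1 = 7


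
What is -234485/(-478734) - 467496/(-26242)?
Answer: 114979792717/6281468814 ≈ 18.305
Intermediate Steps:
-234485/(-478734) - 467496/(-26242) = -234485*(-1/478734) - 467496*(-1/26242) = 234485/478734 + 233748/13121 = 114979792717/6281468814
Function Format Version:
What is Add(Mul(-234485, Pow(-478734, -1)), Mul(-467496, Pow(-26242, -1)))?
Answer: Rational(114979792717, 6281468814) ≈ 18.305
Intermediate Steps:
Add(Mul(-234485, Pow(-478734, -1)), Mul(-467496, Pow(-26242, -1))) = Add(Mul(-234485, Rational(-1, 478734)), Mul(-467496, Rational(-1, 26242))) = Add(Rational(234485, 478734), Rational(233748, 13121)) = Rational(114979792717, 6281468814)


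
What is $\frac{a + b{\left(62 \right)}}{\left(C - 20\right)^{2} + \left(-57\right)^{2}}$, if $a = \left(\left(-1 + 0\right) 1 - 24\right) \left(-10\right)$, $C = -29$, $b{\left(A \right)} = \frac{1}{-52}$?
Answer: $\frac{12999}{293800} \approx 0.044244$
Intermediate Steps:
$b{\left(A \right)} = - \frac{1}{52}$
$a = 250$ ($a = \left(\left(-1\right) 1 - 24\right) \left(-10\right) = \left(-1 - 24\right) \left(-10\right) = \left(-25\right) \left(-10\right) = 250$)
$\frac{a + b{\left(62 \right)}}{\left(C - 20\right)^{2} + \left(-57\right)^{2}} = \frac{250 - \frac{1}{52}}{\left(-29 - 20\right)^{2} + \left(-57\right)^{2}} = \frac{12999}{52 \left(\left(-49\right)^{2} + 3249\right)} = \frac{12999}{52 \left(2401 + 3249\right)} = \frac{12999}{52 \cdot 5650} = \frac{12999}{52} \cdot \frac{1}{5650} = \frac{12999}{293800}$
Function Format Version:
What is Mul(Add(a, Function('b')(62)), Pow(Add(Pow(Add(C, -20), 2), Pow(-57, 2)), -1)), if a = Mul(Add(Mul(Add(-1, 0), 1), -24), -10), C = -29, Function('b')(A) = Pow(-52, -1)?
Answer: Rational(12999, 293800) ≈ 0.044244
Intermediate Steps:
Function('b')(A) = Rational(-1, 52)
a = 250 (a = Mul(Add(Mul(-1, 1), -24), -10) = Mul(Add(-1, -24), -10) = Mul(-25, -10) = 250)
Mul(Add(a, Function('b')(62)), Pow(Add(Pow(Add(C, -20), 2), Pow(-57, 2)), -1)) = Mul(Add(250, Rational(-1, 52)), Pow(Add(Pow(Add(-29, -20), 2), Pow(-57, 2)), -1)) = Mul(Rational(12999, 52), Pow(Add(Pow(-49, 2), 3249), -1)) = Mul(Rational(12999, 52), Pow(Add(2401, 3249), -1)) = Mul(Rational(12999, 52), Pow(5650, -1)) = Mul(Rational(12999, 52), Rational(1, 5650)) = Rational(12999, 293800)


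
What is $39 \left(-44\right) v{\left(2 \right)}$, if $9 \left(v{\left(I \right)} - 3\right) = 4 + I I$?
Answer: $- \frac{20020}{3} \approx -6673.3$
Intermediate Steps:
$v{\left(I \right)} = \frac{31}{9} + \frac{I^{2}}{9}$ ($v{\left(I \right)} = 3 + \frac{4 + I I}{9} = 3 + \frac{4 + I^{2}}{9} = 3 + \left(\frac{4}{9} + \frac{I^{2}}{9}\right) = \frac{31}{9} + \frac{I^{2}}{9}$)
$39 \left(-44\right) v{\left(2 \right)} = 39 \left(-44\right) \left(\frac{31}{9} + \frac{2^{2}}{9}\right) = - 1716 \left(\frac{31}{9} + \frac{1}{9} \cdot 4\right) = - 1716 \left(\frac{31}{9} + \frac{4}{9}\right) = \left(-1716\right) \frac{35}{9} = - \frac{20020}{3}$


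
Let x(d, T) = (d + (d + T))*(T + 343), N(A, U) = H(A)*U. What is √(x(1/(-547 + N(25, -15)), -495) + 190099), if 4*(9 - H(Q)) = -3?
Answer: √2040335307299/2773 ≈ 515.11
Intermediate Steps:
H(Q) = 39/4 (H(Q) = 9 - ¼*(-3) = 9 + ¾ = 39/4)
N(A, U) = 39*U/4
x(d, T) = (343 + T)*(T + 2*d) (x(d, T) = (d + (T + d))*(343 + T) = (T + 2*d)*(343 + T) = (343 + T)*(T + 2*d))
√(x(1/(-547 + N(25, -15)), -495) + 190099) = √(((-495)² + 343*(-495) + 686/(-547 + (39/4)*(-15)) + 2*(-495)/(-547 + (39/4)*(-15))) + 190099) = √((245025 - 169785 + 686/(-547 - 585/4) + 2*(-495)/(-547 - 585/4)) + 190099) = √((245025 - 169785 + 686/(-2773/4) + 2*(-495)/(-2773/4)) + 190099) = √((245025 - 169785 + 686*(-4/2773) + 2*(-495)*(-4/2773)) + 190099) = √((245025 - 169785 - 2744/2773 + 3960/2773) + 190099) = √(208641736/2773 + 190099) = √(735786263/2773) = √2040335307299/2773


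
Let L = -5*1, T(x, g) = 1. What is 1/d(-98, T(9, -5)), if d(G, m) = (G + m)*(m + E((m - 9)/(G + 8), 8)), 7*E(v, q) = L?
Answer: -7/194 ≈ -0.036082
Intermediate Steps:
L = -5
E(v, q) = -5/7 (E(v, q) = (⅐)*(-5) = -5/7)
d(G, m) = (-5/7 + m)*(G + m) (d(G, m) = (G + m)*(m - 5/7) = (G + m)*(-5/7 + m) = (-5/7 + m)*(G + m))
1/d(-98, T(9, -5)) = 1/(1² - 5/7*(-98) - 5/7*1 - 98*1) = 1/(1 + 70 - 5/7 - 98) = 1/(-194/7) = -7/194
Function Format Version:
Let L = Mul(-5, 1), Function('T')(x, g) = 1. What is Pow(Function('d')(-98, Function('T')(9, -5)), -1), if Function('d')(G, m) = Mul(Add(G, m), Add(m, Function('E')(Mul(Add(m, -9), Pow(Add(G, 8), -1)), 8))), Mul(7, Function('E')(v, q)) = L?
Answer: Rational(-7, 194) ≈ -0.036082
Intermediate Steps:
L = -5
Function('E')(v, q) = Rational(-5, 7) (Function('E')(v, q) = Mul(Rational(1, 7), -5) = Rational(-5, 7))
Function('d')(G, m) = Mul(Add(Rational(-5, 7), m), Add(G, m)) (Function('d')(G, m) = Mul(Add(G, m), Add(m, Rational(-5, 7))) = Mul(Add(G, m), Add(Rational(-5, 7), m)) = Mul(Add(Rational(-5, 7), m), Add(G, m)))
Pow(Function('d')(-98, Function('T')(9, -5)), -1) = Pow(Add(Pow(1, 2), Mul(Rational(-5, 7), -98), Mul(Rational(-5, 7), 1), Mul(-98, 1)), -1) = Pow(Add(1, 70, Rational(-5, 7), -98), -1) = Pow(Rational(-194, 7), -1) = Rational(-7, 194)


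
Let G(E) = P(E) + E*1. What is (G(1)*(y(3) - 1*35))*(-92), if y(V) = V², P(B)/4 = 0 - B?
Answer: -7176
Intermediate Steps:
P(B) = -4*B (P(B) = 4*(0 - B) = 4*(-B) = -4*B)
G(E) = -3*E (G(E) = -4*E + E*1 = -4*E + E = -3*E)
(G(1)*(y(3) - 1*35))*(-92) = ((-3*1)*(3² - 1*35))*(-92) = -3*(9 - 35)*(-92) = -3*(-26)*(-92) = 78*(-92) = -7176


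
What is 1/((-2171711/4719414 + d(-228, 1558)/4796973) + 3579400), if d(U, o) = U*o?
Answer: 2515433503758/9003741339563813029 ≈ 2.7938e-7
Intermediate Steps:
1/((-2171711/4719414 + d(-228, 1558)/4796973) + 3579400) = 1/((-2171711/4719414 - 228*1558/4796973) + 3579400) = 1/((-2171711*1/4719414 - 355224*1/4796973) + 3579400) = 1/((-2171711/4719414 - 118408/1598991) + 3579400) = 1/(-1343787572171/2515433503758 + 3579400) = 1/(9003741339563813029/2515433503758) = 2515433503758/9003741339563813029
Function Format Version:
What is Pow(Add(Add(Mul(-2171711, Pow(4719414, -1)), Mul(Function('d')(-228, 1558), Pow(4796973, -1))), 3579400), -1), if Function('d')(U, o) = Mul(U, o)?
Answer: Rational(2515433503758, 9003741339563813029) ≈ 2.7938e-7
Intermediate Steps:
Pow(Add(Add(Mul(-2171711, Pow(4719414, -1)), Mul(Function('d')(-228, 1558), Pow(4796973, -1))), 3579400), -1) = Pow(Add(Add(Mul(-2171711, Pow(4719414, -1)), Mul(Mul(-228, 1558), Pow(4796973, -1))), 3579400), -1) = Pow(Add(Add(Mul(-2171711, Rational(1, 4719414)), Mul(-355224, Rational(1, 4796973))), 3579400), -1) = Pow(Add(Add(Rational(-2171711, 4719414), Rational(-118408, 1598991)), 3579400), -1) = Pow(Add(Rational(-1343787572171, 2515433503758), 3579400), -1) = Pow(Rational(9003741339563813029, 2515433503758), -1) = Rational(2515433503758, 9003741339563813029)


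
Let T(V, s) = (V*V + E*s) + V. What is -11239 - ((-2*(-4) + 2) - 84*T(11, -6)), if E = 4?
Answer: -2177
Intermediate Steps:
T(V, s) = V + V² + 4*s (T(V, s) = (V*V + 4*s) + V = (V² + 4*s) + V = V + V² + 4*s)
-11239 - ((-2*(-4) + 2) - 84*T(11, -6)) = -11239 - ((-2*(-4) + 2) - 84*(11 + 11² + 4*(-6))) = -11239 - ((8 + 2) - 84*(11 + 121 - 24)) = -11239 - (10 - 84*108) = -11239 - (10 - 9072) = -11239 - 1*(-9062) = -11239 + 9062 = -2177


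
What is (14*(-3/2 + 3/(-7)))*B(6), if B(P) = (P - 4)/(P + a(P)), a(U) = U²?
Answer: -9/7 ≈ -1.2857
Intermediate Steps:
B(P) = (-4 + P)/(P + P²) (B(P) = (P - 4)/(P + P²) = (-4 + P)/(P + P²))
(14*(-3/2 + 3/(-7)))*B(6) = (14*(-3/2 + 3/(-7)))*((-4 + 6)/(6*(1 + 6))) = (14*(-3*½ + 3*(-⅐)))*((⅙)*2/7) = (14*(-3/2 - 3/7))*((⅙)*(⅐)*2) = (14*(-27/14))*(1/21) = -27*1/21 = -9/7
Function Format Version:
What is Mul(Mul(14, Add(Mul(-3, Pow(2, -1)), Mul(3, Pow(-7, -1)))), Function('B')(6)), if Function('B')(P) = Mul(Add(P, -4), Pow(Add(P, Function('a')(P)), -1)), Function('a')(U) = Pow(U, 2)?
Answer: Rational(-9, 7) ≈ -1.2857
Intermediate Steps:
Function('B')(P) = Mul(Pow(Add(P, Pow(P, 2)), -1), Add(-4, P)) (Function('B')(P) = Mul(Add(P, -4), Pow(Add(P, Pow(P, 2)), -1)) = Mul(Add(-4, P), Pow(Add(P, Pow(P, 2)), -1)) = Mul(Pow(Add(P, Pow(P, 2)), -1), Add(-4, P)))
Mul(Mul(14, Add(Mul(-3, Pow(2, -1)), Mul(3, Pow(-7, -1)))), Function('B')(6)) = Mul(Mul(14, Add(Mul(-3, Pow(2, -1)), Mul(3, Pow(-7, -1)))), Mul(Pow(6, -1), Pow(Add(1, 6), -1), Add(-4, 6))) = Mul(Mul(14, Add(Mul(-3, Rational(1, 2)), Mul(3, Rational(-1, 7)))), Mul(Rational(1, 6), Pow(7, -1), 2)) = Mul(Mul(14, Add(Rational(-3, 2), Rational(-3, 7))), Mul(Rational(1, 6), Rational(1, 7), 2)) = Mul(Mul(14, Rational(-27, 14)), Rational(1, 21)) = Mul(-27, Rational(1, 21)) = Rational(-9, 7)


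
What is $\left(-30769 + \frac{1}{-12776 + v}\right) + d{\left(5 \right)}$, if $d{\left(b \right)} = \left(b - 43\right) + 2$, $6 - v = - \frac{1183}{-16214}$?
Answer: $- \frac{6378297346429}{207053963} \approx -30805.0$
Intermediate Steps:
$v = \frac{96101}{16214}$ ($v = 6 - - \frac{1183}{-16214} = 6 - \left(-1183\right) \left(- \frac{1}{16214}\right) = 6 - \frac{1183}{16214} = \frac{96101}{16214} \approx 5.927$)
$d{\left(b \right)} = -41 + b$ ($d{\left(b \right)} = \left(-43 + b\right) + 2 = -41 + b$)
$\left(-30769 + \frac{1}{-12776 + v}\right) + d{\left(5 \right)} = \left(-30769 + \frac{1}{-12776 + \frac{96101}{16214}}\right) + \left(-41 + 5\right) = \left(-30769 + \frac{1}{- \frac{207053963}{16214}}\right) - 36 = \left(-30769 - \frac{16214}{207053963}\right) - 36 = - \frac{6370843403761}{207053963} - 36 = - \frac{6378297346429}{207053963}$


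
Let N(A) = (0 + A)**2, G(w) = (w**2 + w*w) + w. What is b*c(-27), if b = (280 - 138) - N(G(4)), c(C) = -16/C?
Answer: -18464/27 ≈ -683.85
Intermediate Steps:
G(w) = w + 2*w**2 (G(w) = (w**2 + w**2) + w = 2*w**2 + w = w + 2*w**2)
N(A) = A**2
b = -1154 (b = (280 - 138) - (4*(1 + 2*4))**2 = 142 - (4*(1 + 8))**2 = 142 - (4*9)**2 = 142 - 1*36**2 = 142 - 1*1296 = 142 - 1296 = -1154)
b*c(-27) = -(-18464)/(-27) = -(-18464)*(-1)/27 = -1154*16/27 = -18464/27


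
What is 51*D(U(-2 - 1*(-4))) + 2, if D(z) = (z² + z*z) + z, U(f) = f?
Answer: 512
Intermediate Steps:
D(z) = z + 2*z² (D(z) = (z² + z²) + z = 2*z² + z = z + 2*z²)
51*D(U(-2 - 1*(-4))) + 2 = 51*((-2 - 1*(-4))*(1 + 2*(-2 - 1*(-4)))) + 2 = 51*((-2 + 4)*(1 + 2*(-2 + 4))) + 2 = 51*(2*(1 + 2*2)) + 2 = 51*(2*(1 + 4)) + 2 = 51*(2*5) + 2 = 51*10 + 2 = 510 + 2 = 512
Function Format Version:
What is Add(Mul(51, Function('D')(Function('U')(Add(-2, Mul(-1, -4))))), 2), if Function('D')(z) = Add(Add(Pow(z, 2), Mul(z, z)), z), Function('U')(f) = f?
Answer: 512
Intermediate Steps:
Function('D')(z) = Add(z, Mul(2, Pow(z, 2))) (Function('D')(z) = Add(Add(Pow(z, 2), Pow(z, 2)), z) = Add(Mul(2, Pow(z, 2)), z) = Add(z, Mul(2, Pow(z, 2))))
Add(Mul(51, Function('D')(Function('U')(Add(-2, Mul(-1, -4))))), 2) = Add(Mul(51, Mul(Add(-2, Mul(-1, -4)), Add(1, Mul(2, Add(-2, Mul(-1, -4)))))), 2) = Add(Mul(51, Mul(Add(-2, 4), Add(1, Mul(2, Add(-2, 4))))), 2) = Add(Mul(51, Mul(2, Add(1, Mul(2, 2)))), 2) = Add(Mul(51, Mul(2, Add(1, 4))), 2) = Add(Mul(51, Mul(2, 5)), 2) = Add(Mul(51, 10), 2) = Add(510, 2) = 512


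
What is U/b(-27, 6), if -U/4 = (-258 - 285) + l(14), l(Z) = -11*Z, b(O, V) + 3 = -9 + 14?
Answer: 1394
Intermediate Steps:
b(O, V) = 2 (b(O, V) = -3 + (-9 + 14) = -3 + 5 = 2)
U = 2788 (U = -4*((-258 - 285) - 11*14) = -4*(-543 - 154) = -4*(-697) = 2788)
U/b(-27, 6) = 2788/2 = 2788*(½) = 1394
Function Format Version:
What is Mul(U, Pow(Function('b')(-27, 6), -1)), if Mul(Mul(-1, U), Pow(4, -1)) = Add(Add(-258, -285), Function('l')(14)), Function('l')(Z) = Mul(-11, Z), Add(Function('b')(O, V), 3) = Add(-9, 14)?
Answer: 1394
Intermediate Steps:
Function('b')(O, V) = 2 (Function('b')(O, V) = Add(-3, Add(-9, 14)) = Add(-3, 5) = 2)
U = 2788 (U = Mul(-4, Add(Add(-258, -285), Mul(-11, 14))) = Mul(-4, Add(-543, -154)) = Mul(-4, -697) = 2788)
Mul(U, Pow(Function('b')(-27, 6), -1)) = Mul(2788, Pow(2, -1)) = Mul(2788, Rational(1, 2)) = 1394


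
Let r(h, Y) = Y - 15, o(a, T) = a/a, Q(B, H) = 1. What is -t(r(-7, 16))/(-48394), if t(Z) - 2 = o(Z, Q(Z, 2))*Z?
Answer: 3/48394 ≈ 6.1991e-5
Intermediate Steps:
o(a, T) = 1
r(h, Y) = -15 + Y
t(Z) = 2 + Z (t(Z) = 2 + 1*Z = 2 + Z)
-t(r(-7, 16))/(-48394) = -(2 + (-15 + 16))/(-48394) = -(2 + 1)*(-1)/48394 = -3*(-1)/48394 = -1*(-3/48394) = 3/48394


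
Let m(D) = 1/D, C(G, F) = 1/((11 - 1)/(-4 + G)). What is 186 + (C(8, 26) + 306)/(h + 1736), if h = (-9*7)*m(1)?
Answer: 1557422/8365 ≈ 186.18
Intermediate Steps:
C(G, F) = -⅖ + G/10 (C(G, F) = 1/(10/(-4 + G)) = -⅖ + G/10)
m(D) = 1/D
h = -63 (h = -9*7/1 = -63*1 = -63)
186 + (C(8, 26) + 306)/(h + 1736) = 186 + ((-⅖ + (⅒)*8) + 306)/(-63 + 1736) = 186 + ((-⅖ + ⅘) + 306)/1673 = 186 + (⅖ + 306)*(1/1673) = 186 + (1532/5)*(1/1673) = 186 + 1532/8365 = 1557422/8365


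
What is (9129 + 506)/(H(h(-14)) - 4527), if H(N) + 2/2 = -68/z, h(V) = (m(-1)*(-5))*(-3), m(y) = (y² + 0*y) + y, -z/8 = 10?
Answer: -192700/90543 ≈ -2.1283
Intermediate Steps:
z = -80 (z = -8*10 = -80)
m(y) = y + y² (m(y) = (y² + 0) + y = y² + y = y + y²)
h(V) = 0 (h(V) = (-(1 - 1)*(-5))*(-3) = (-1*0*(-5))*(-3) = (0*(-5))*(-3) = 0*(-3) = 0)
H(N) = -3/20 (H(N) = -1 - 68/(-80) = -1 - 68*(-1/80) = -1 + 17/20 = -3/20)
(9129 + 506)/(H(h(-14)) - 4527) = (9129 + 506)/(-3/20 - 4527) = 9635/(-90543/20) = 9635*(-20/90543) = -192700/90543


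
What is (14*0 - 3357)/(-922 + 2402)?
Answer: -3357/1480 ≈ -2.2682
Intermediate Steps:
(14*0 - 3357)/(-922 + 2402) = (0 - 3357)/1480 = -3357*1/1480 = -3357/1480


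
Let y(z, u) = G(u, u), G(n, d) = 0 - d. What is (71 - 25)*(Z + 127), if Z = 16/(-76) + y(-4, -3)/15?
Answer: 554944/95 ≈ 5841.5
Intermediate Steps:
G(n, d) = -d
y(z, u) = -u
Z = -1/95 (Z = 16/(-76) - 1*(-3)/15 = 16*(-1/76) + 3*(1/15) = -4/19 + 1/5 = -1/95 ≈ -0.010526)
(71 - 25)*(Z + 127) = (71 - 25)*(-1/95 + 127) = 46*(12064/95) = 554944/95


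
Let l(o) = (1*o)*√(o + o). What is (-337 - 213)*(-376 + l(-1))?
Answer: 206800 + 550*I*√2 ≈ 2.068e+5 + 777.82*I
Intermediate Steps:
l(o) = √2*o^(3/2) (l(o) = o*√(2*o) = o*(√2*√o) = √2*o^(3/2))
(-337 - 213)*(-376 + l(-1)) = (-337 - 213)*(-376 + √2*(-1)^(3/2)) = -550*(-376 + √2*(-I)) = -550*(-376 - I*√2) = 206800 + 550*I*√2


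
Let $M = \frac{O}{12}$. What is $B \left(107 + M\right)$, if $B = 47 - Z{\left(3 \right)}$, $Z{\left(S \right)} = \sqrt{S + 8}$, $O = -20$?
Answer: $\frac{14852}{3} - \frac{316 \sqrt{11}}{3} \approx 4601.3$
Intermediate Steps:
$Z{\left(S \right)} = \sqrt{8 + S}$
$M = - \frac{5}{3}$ ($M = - \frac{20}{12} = \left(-20\right) \frac{1}{12} = - \frac{5}{3} \approx -1.6667$)
$B = 47 - \sqrt{11}$ ($B = 47 - \sqrt{8 + 3} = 47 - \sqrt{11} \approx 43.683$)
$B \left(107 + M\right) = \left(47 - \sqrt{11}\right) \left(107 - \frac{5}{3}\right) = \left(47 - \sqrt{11}\right) \frac{316}{3} = \frac{14852}{3} - \frac{316 \sqrt{11}}{3}$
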